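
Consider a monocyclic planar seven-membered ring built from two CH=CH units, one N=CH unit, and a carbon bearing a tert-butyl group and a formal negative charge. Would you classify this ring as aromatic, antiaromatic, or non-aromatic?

Every ring atom contributes a p orbital perpendicular to the ring (every atom in a ring double bond is sp² and brings one electron to the p orbital; each =N– nitrogen is pyridine-type (lone pair in the sp² plane, one electron in the p orbital); the carbanion's lone pair occupies the p orbital), so the π system is cyclic and fully conjugated.
Counting π electrons: 3 × 2 = 6 from the double-bond units + 2 from the C(tert-butyl)(-) atom = 8.
8 = 4(2); a planar, fully conjugated 4n system is antiaromatic.

Antiaromatic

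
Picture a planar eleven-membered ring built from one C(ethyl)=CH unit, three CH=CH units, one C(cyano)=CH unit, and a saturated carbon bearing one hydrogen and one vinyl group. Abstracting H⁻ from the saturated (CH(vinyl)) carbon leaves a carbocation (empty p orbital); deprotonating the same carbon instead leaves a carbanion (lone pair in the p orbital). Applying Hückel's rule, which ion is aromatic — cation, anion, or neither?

Once that carbon is sp², every ring atom has a p orbital and both ions are fully conjugated.
Cation: 5 × 2 + 0 = 10 π electrons → 4(2)+2, aromatic.
Anion: 5 × 2 + 2 = 12 π electrons → 4(3), antiaromatic.

The cation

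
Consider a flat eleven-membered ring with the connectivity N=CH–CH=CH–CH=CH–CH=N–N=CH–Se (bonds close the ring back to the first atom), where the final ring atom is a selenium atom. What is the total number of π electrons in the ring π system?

12

Check conjugation: the double-bond atoms are sp², each contributing one p electron; each =N– nitrogen is pyridine-type (lone pair in the sp² plane, one electron in the p orbital); the selenium donates one lone pair from its p orbital — every position has a p orbital, so the cyclic π system is continuous.
Counting π electrons: 5 × 2 = 10 from the double-bond units + 2 from the Se atom = 12.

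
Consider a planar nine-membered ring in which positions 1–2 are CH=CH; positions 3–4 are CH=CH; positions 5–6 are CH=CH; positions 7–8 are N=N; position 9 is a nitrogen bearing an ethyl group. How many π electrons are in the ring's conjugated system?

The p orbitals form a continuous loop: every atom in a ring double bond is sp² and brings one electron to the p orbital; the doubly-bonded nitrogens are pyridine-type — their lone pairs lie in the ring plane, leaving one electron in the p orbital; the pyrrole-type nitrogen donates its lone pair from the p orbital. The ring is fully conjugated.
Tallying contributions gives 4 × 2 = 8 from the double-bond units + 2 from the N(ethyl) atom = 10.

10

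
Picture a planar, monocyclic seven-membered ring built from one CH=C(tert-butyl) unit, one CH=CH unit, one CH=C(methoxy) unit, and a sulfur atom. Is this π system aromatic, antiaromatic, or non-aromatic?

Antiaromatic

All ring atoms are sp² and supply a p orbital to the ring (every atom in a ring double bond is sp² and brings one electron to the p orbital; the sulfur donates one lone pair from its p orbital); the conjugation is uninterrupted.
Adding the contributions, 3 × 2 = 6 from the double-bond units + 2 from the S atom = 8.
8 is a 4n count (n = 2), so the planar conjugated ring is antiaromatic.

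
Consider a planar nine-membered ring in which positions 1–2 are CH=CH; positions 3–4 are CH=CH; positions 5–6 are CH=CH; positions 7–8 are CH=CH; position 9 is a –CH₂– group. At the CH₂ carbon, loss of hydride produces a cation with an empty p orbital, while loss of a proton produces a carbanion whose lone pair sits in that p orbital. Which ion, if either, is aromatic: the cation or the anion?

The anion

Both ions have a continuous loop of p orbitals — each ring atom is sp².
Cation: 4 × 2 + 0 = 8 π electrons → 4(2), antiaromatic.
Anion: 4 × 2 + 2 = 10 π electrons → 4(2)+2, aromatic.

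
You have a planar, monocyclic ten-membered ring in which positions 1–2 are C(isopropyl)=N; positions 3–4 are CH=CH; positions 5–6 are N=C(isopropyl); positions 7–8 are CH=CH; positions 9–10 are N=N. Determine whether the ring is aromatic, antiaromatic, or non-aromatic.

Every ring atom contributes a p orbital perpendicular to the ring (each doubly-bonded ring atom is sp² with one p-orbital electron; each =N– nitrogen is pyridine-type (lone pair in the sp² plane, one electron in the p orbital)), so the π system is cyclic and fully conjugated.
Adding the contributions, 5 × 2 = 10 from the 5 double-bond units.
10 = 4(2) + 2, which satisfies Hückel's 4n+2 rule.

Aromatic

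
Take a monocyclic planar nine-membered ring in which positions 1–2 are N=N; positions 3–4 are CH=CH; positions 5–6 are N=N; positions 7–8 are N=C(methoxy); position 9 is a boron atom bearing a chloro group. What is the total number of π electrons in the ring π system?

8

Check conjugation: each doubly-bonded ring atom is sp² with one p-orbital electron; each sp² =N– keeps its lone pair in-plane and puts one electron into the π system; the boron has an empty p orbital — every position has a p orbital, so the cyclic π system is continuous.
Counting π electrons: 4 × 2 = 8 from the double-bond units + 0 from the B(chloro) atom = 8.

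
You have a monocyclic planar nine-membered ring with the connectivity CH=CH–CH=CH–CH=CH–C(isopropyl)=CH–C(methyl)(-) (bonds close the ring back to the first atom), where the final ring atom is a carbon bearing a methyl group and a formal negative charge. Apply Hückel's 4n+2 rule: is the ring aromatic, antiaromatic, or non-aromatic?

Check conjugation: the double-bond atoms are sp², each contributing one p electron; the carbanion's lone pair occupies the p orbital — every position has a p orbital, so the cyclic π system is continuous.
Adding the contributions, 4 × 2 = 8 from the double-bond units + 2 from the C(methyl)(-) atom = 10.
That gives a 4n+2 count (10, n = 2).

Aromatic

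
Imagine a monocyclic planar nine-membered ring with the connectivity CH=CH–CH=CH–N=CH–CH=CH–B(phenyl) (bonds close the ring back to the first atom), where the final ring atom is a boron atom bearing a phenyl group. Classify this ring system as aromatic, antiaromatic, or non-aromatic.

Every ring atom contributes a p orbital perpendicular to the ring (each doubly-bonded ring atom is sp² with one p-orbital electron; each sp² =N– keeps its lone pair in-plane and puts one electron into the π system; the boron has an empty p orbital), so the π system is cyclic and fully conjugated.
Tallying contributions gives 4 × 2 = 8 from the double-bond units + 0 from the B(phenyl) atom = 8.
With 8 = 4·2 π electrons, Hückel's rule classifies the planar ring as antiaromatic.

Antiaromatic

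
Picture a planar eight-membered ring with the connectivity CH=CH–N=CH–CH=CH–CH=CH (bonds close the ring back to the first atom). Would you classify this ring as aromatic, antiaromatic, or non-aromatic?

Antiaromatic

Check conjugation: each doubly-bonded ring atom is sp² with one p-orbital electron; each sp² =N– keeps its lone pair in-plane and puts one electron into the π system — every position has a p orbital, so the cyclic π system is continuous.
π-electron count: 4 × 2 = 8 from the 4 double-bond units.
With 8 = 4·2 π electrons, Hückel's rule classifies the planar ring as antiaromatic.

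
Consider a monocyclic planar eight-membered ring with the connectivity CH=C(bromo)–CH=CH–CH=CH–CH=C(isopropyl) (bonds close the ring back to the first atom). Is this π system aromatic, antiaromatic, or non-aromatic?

Antiaromatic

Every ring atom contributes a p orbital perpendicular to the ring (each doubly-bonded ring atom is sp² with one p-orbital electron), so the π system is cyclic and fully conjugated.
Adding the contributions, 4 × 2 = 8 from the 4 double-bond units.
8 = 4(2); a planar, fully conjugated 4n system is antiaromatic.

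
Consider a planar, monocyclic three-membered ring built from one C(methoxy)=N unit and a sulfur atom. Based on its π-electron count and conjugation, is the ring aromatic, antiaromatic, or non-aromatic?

Every ring atom contributes a p orbital perpendicular to the ring (each doubly-bonded ring atom is sp² with one p-orbital electron; the doubly-bonded nitrogens are pyridine-type — their lone pairs lie in the ring plane, leaving one electron in the p orbital; the sulfur donates one lone pair from its p orbital), so the π system is cyclic and fully conjugated.
π-electron count: 1 × 2 = 2 from the double-bond unit + 2 from the S atom = 4.
A 4n π count (4, n = 1) in a planar conjugated ring means antiaromatic.

Antiaromatic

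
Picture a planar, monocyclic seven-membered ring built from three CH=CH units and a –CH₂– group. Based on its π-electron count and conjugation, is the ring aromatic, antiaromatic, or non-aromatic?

The CH2 position has four σ bonds — the tetrahedral CH₂ carbon is sp³ and has no p orbital in the ring π system — so the cyclic conjugation is interrupted.
Hückel's rule only applies to fully conjugated rings, so this one is simply non-aromatic.

Non-aromatic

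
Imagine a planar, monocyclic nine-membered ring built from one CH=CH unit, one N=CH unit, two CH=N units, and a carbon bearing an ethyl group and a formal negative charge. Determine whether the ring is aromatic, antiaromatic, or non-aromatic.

The p orbitals form a continuous loop: the double-bond atoms are sp², each contributing one p electron; the doubly-bonded nitrogens are pyridine-type — their lone pairs lie in the ring plane, leaving one electron in the p orbital; the carbanion's lone pair occupies the p orbital. The ring is fully conjugated.
Adding the contributions, 4 × 2 = 8 from the double-bond units + 2 from the C(ethyl)(-) atom = 10.
With 10 π electrons (n = 2), the Hückel 4n+2 condition holds.

Aromatic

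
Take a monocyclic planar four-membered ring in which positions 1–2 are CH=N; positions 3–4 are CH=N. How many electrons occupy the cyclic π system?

4

All ring atoms are sp² and supply a p orbital to the ring (each doubly-bonded ring atom is sp² with one p-orbital electron; the doubly-bonded nitrogens are pyridine-type — their lone pairs lie in the ring plane, leaving one electron in the p orbital); the conjugation is uninterrupted.
π-electron count: 2 × 2 = 4 from the 2 double-bond units.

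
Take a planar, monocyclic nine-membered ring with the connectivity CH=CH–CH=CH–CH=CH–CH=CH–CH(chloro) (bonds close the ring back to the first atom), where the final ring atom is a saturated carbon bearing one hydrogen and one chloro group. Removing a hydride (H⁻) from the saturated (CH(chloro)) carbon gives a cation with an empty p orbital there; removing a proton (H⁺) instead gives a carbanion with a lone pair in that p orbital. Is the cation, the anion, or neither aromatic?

In either ion the ring is fully conjugated: every atom, including the new sp² carbon, supplies a p orbital.
Cation: 4 × 2 + 0 = 8 π electrons → 4(2), antiaromatic.
Anion: 4 × 2 + 2 = 10 π electrons → 4(2)+2, aromatic.

The anion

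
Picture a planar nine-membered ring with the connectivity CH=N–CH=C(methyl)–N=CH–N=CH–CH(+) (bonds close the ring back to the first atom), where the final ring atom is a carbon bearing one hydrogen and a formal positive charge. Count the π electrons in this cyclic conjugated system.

Check conjugation: the double-bond atoms are sp², each contributing one p electron; the doubly-bonded nitrogens are pyridine-type — their lone pairs lie in the ring plane, leaving one electron in the p orbital; the carbocation has an empty p orbital — every position has a p orbital, so the cyclic π system is continuous.
Adding the contributions, 4 × 2 = 8 from the double-bond units + 0 from the CH(+) atom = 8.

8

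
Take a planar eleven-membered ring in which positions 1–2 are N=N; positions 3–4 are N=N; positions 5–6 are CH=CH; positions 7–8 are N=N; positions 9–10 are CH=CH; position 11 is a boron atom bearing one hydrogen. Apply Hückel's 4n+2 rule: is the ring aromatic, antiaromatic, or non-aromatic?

Aromatic

All ring atoms are sp² and supply a p orbital to the ring (every atom in a ring double bond is sp² and brings one electron to the p orbital; the doubly-bonded nitrogens are pyridine-type — their lone pairs lie in the ring plane, leaving one electron in the p orbital; the boron has an empty p orbital); the conjugation is uninterrupted.
Adding the contributions, 5 × 2 = 10 from the double-bond units + 0 from the BH atom = 10.
That gives a 4n+2 count (10, n = 2).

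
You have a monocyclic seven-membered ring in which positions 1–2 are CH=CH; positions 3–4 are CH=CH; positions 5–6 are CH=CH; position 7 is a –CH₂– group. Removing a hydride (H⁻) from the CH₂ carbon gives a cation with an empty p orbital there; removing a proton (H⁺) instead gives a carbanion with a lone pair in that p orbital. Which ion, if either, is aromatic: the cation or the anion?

The cation

Once that carbon is sp², every ring atom has a p orbital and both ions are fully conjugated.
Cation: 3 × 2 + 0 = 6 π electrons → 4(1)+2, aromatic.
Anion: 3 × 2 + 2 = 8 π electrons → 4(2), antiaromatic.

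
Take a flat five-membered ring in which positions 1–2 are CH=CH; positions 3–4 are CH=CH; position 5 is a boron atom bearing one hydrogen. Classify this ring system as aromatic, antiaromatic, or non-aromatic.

All ring atoms are sp² and supply a p orbital to the ring (each doubly-bonded ring atom is sp² with one p-orbital electron; the boron has an empty p orbital); the conjugation is uninterrupted.
Adding the contributions, 2 × 2 = 4 from the double-bond units + 0 from the BH atom = 4.
With 4 = 4·1 π electrons, Hückel's rule classifies the planar ring as antiaromatic.

Antiaromatic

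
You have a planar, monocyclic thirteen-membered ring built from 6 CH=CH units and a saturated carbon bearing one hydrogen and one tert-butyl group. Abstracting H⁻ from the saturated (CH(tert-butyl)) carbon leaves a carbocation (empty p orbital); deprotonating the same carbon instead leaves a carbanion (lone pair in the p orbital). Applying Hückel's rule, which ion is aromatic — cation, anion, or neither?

The anion

In either ion the ring is fully conjugated: every atom, including the new sp² carbon, supplies a p orbital.
Cation: 6 × 2 + 0 = 12 π electrons → 4(3), antiaromatic.
Anion: 6 × 2 + 2 = 14 π electrons → 4(3)+2, aromatic.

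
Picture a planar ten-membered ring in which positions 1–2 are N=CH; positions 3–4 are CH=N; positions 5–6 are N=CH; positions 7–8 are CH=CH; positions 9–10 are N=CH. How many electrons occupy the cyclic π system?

Check conjugation: every atom in a ring double bond is sp² and brings one electron to the p orbital; each sp² =N– keeps its lone pair in-plane and puts one electron into the π system — every position has a p orbital, so the cyclic π system is continuous.
Counting π electrons: 5 × 2 = 10 from the 5 double-bond units.

10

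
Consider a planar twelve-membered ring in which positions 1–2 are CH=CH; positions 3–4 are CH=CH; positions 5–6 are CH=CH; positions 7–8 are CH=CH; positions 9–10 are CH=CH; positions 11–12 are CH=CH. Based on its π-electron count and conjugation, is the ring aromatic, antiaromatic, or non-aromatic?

Check conjugation: the double-bond atoms are sp², each contributing one p electron — every position has a p orbital, so the cyclic π system is continuous.
Tallying contributions gives 6 × 2 = 12 from the 6 double-bond units.
A 4n π count (12, n = 3) in a planar conjugated ring means antiaromatic.

Antiaromatic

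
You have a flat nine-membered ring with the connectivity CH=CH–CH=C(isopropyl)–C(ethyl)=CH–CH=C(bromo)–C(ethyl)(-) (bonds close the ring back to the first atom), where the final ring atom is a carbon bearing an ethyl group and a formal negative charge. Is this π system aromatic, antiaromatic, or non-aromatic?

Aromatic

Every ring atom contributes a p orbital perpendicular to the ring (the double-bond atoms are sp², each contributing one p electron; the carbanion's lone pair occupies the p orbital), so the π system is cyclic and fully conjugated.
Adding the contributions, 4 × 2 = 8 from the double-bond units + 2 from the C(ethyl)(-) atom = 10.
Since 10 = 4·2 + 2, the ring meets the 4n+2 criterion.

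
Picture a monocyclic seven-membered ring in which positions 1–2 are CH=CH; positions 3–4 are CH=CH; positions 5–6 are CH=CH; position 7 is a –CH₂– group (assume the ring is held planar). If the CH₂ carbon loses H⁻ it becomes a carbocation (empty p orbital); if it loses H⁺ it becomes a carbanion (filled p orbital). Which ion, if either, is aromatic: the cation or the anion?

Both ions have a continuous loop of p orbitals — each ring atom is sp².
Cation: 3 × 2 + 0 = 6 π electrons → 4(1)+2, aromatic.
Anion: 3 × 2 + 2 = 8 π electrons → 4(2), antiaromatic.

The cation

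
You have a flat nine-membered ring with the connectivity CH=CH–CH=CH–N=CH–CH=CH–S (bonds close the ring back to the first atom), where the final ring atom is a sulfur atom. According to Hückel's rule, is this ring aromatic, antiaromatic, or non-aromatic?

The p orbitals form a continuous loop: each doubly-bonded ring atom is sp² with one p-orbital electron; each =N– nitrogen is pyridine-type (lone pair in the sp² plane, one electron in the p orbital); the sulfur donates one lone pair from its p orbital. The ring is fully conjugated.
π-electron count: 4 × 2 = 8 from the double-bond units + 2 from the S atom = 10.
That gives a 4n+2 count (10, n = 2).

Aromatic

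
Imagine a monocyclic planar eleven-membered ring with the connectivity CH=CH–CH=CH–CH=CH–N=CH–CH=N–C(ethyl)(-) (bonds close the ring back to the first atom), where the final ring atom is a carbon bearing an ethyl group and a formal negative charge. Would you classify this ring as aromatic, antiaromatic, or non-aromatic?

The p orbitals form a continuous loop: every atom in a ring double bond is sp² and brings one electron to the p orbital; each sp² =N– keeps its lone pair in-plane and puts one electron into the π system; the carbanion's lone pair occupies the p orbital. The ring is fully conjugated.
π-electron count: 5 × 2 = 10 from the double-bond units + 2 from the C(ethyl)(-) atom = 12.
12 = 4(3); a planar, fully conjugated 4n system is antiaromatic.

Antiaromatic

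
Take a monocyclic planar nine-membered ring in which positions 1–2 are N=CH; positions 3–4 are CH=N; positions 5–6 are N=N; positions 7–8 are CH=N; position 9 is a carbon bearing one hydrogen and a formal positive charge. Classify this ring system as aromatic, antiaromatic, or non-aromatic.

Antiaromatic

Check conjugation: every atom in a ring double bond is sp² and brings one electron to the p orbital; each sp² =N– keeps its lone pair in-plane and puts one electron into the π system; the carbocation has an empty p orbital — every position has a p orbital, so the cyclic π system is continuous.
Counting π electrons: 4 × 2 = 8 from the double-bond units + 0 from the CH(+) atom = 8.
With 8 = 4·2 π electrons, Hückel's rule classifies the planar ring as antiaromatic.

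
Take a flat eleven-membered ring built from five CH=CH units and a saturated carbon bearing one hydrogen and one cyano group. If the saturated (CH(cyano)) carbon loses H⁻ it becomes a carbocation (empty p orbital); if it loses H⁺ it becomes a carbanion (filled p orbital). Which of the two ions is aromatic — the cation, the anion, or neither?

The cation

In both ions every ring atom is sp² and contributes a p orbital, so both rings are fully conjugated.
Cation: 5 × 2 + 0 = 10 π electrons → 4(2)+2, aromatic.
Anion: 5 × 2 + 2 = 12 π electrons → 4(3), antiaromatic.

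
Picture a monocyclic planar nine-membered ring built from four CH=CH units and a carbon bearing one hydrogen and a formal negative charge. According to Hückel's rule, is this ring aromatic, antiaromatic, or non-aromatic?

The p orbitals form a continuous loop: each doubly-bonded ring atom is sp² with one p-orbital electron; the carbanion's lone pair occupies the p orbital. The ring is fully conjugated.
Tallying contributions gives 4 × 2 = 8 from the double-bond units + 2 from the CH(-) atom = 10.
With 10 π electrons (n = 2), the Hückel 4n+2 condition holds.

Aromatic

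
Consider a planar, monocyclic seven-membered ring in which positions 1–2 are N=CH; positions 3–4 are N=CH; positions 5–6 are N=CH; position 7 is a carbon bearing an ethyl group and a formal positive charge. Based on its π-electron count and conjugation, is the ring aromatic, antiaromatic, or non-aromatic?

Aromatic

The p orbitals form a continuous loop: the double-bond atoms are sp², each contributing one p electron; each sp² =N– keeps its lone pair in-plane and puts one electron into the π system; the carbocation has an empty p orbital. The ring is fully conjugated.
Adding the contributions, 3 × 2 = 6 from the double-bond units + 0 from the C(ethyl)(+) atom = 6.
Since 6 = 4·1 + 2, the ring meets the 4n+2 criterion.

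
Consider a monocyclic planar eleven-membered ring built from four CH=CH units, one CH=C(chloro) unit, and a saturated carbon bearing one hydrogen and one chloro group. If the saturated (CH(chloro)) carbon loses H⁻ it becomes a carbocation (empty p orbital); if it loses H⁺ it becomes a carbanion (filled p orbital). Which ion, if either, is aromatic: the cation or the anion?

In both ions every ring atom is sp² and contributes a p orbital, so both rings are fully conjugated.
Cation: 5 × 2 + 0 = 10 π electrons → 4(2)+2, aromatic.
Anion: 5 × 2 + 2 = 12 π electrons → 4(3), antiaromatic.

The cation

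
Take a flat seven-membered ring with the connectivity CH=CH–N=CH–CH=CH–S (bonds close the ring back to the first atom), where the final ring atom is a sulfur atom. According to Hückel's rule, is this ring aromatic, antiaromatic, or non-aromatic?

Every ring atom contributes a p orbital perpendicular to the ring (the double-bond atoms are sp², each contributing one p electron; each =N– nitrogen is pyridine-type (lone pair in the sp² plane, one electron in the p orbital); the sulfur donates one lone pair from its p orbital), so the π system is cyclic and fully conjugated.
Tallying contributions gives 3 × 2 = 6 from the double-bond units + 2 from the S atom = 8.
8 is a 4n count (n = 2), so the planar conjugated ring is antiaromatic.

Antiaromatic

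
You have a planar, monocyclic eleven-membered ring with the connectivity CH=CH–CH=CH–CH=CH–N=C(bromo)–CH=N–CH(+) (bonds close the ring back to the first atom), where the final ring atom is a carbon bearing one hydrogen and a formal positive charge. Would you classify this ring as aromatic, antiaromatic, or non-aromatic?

Aromatic

Check conjugation: every atom in a ring double bond is sp² and brings one electron to the p orbital; the doubly-bonded nitrogens are pyridine-type — their lone pairs lie in the ring plane, leaving one electron in the p orbital; the carbocation has an empty p orbital — every position has a p orbital, so the cyclic π system is continuous.
Counting π electrons: 5 × 2 = 10 from the double-bond units + 0 from the CH(+) atom = 10.
With 10 π electrons (n = 2), the Hückel 4n+2 condition holds.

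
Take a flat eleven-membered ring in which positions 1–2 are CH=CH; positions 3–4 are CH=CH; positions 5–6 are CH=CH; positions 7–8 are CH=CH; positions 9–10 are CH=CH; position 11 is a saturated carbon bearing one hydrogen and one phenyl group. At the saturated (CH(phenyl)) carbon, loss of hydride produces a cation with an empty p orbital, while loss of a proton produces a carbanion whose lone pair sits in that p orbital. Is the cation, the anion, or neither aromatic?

Once that carbon is sp², every ring atom has a p orbital and both ions are fully conjugated.
Cation: 5 × 2 + 0 = 10 π electrons → 4(2)+2, aromatic.
Anion: 5 × 2 + 2 = 12 π electrons → 4(3), antiaromatic.

The cation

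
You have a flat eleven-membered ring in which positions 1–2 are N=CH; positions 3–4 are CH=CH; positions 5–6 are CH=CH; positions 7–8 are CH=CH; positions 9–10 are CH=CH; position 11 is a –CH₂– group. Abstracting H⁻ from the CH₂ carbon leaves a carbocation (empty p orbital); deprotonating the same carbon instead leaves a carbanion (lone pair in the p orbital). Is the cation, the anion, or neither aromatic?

In either ion the ring is fully conjugated: every atom, including the new sp² carbon, supplies a p orbital.
Cation: 5 × 2 + 0 = 10 π electrons → 4(2)+2, aromatic.
Anion: 5 × 2 + 2 = 12 π electrons → 4(3), antiaromatic.

The cation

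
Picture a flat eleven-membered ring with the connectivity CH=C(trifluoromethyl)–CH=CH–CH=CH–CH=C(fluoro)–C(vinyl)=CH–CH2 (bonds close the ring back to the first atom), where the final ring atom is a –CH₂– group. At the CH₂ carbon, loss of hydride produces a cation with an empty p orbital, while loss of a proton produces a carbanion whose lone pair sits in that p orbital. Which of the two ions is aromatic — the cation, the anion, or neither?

The cation

Both ions have a continuous loop of p orbitals — each ring atom is sp².
Cation: 5 × 2 + 0 = 10 π electrons → 4(2)+2, aromatic.
Anion: 5 × 2 + 2 = 12 π electrons → 4(3), antiaromatic.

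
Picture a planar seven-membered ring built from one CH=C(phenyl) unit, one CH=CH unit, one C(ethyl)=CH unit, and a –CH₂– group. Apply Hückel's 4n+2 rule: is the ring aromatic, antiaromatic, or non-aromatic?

Because the tetrahedral CH₂ carbon is sp³ and has no p orbital in the ring π system at the CH2 position, the π system cannot extend all the way around the ring.
Broken conjugation rules out both aromaticity and antiaromaticity.

Non-aromatic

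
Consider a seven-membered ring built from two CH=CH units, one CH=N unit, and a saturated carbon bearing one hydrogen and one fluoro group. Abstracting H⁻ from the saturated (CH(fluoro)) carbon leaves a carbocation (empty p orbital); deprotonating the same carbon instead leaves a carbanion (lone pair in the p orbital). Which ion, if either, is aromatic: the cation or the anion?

The cation

In either ion the ring is fully conjugated: every atom, including the new sp² carbon, supplies a p orbital.
Cation: 3 × 2 + 0 = 6 π electrons → 4(1)+2, aromatic.
Anion: 3 × 2 + 2 = 8 π electrons → 4(2), antiaromatic.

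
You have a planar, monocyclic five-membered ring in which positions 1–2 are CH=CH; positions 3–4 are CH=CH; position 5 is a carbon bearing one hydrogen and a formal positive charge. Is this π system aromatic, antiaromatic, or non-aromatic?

Antiaromatic

The p orbitals form a continuous loop: every atom in a ring double bond is sp² and brings one electron to the p orbital; the carbocation has an empty p orbital. The ring is fully conjugated.
Counting π electrons: 2 × 2 = 4 from the double-bond units + 0 from the CH(+) atom = 4.
With 4 = 4·1 π electrons, Hückel's rule classifies the planar ring as antiaromatic.
(This ring is the cyclopentadienyl cation.)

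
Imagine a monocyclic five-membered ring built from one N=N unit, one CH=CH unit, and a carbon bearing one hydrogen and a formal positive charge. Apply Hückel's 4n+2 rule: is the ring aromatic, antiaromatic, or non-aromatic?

Antiaromatic

The p orbitals form a continuous loop: every atom in a ring double bond is sp² and brings one electron to the p orbital; each sp² =N– keeps its lone pair in-plane and puts one electron into the π system; the carbocation has an empty p orbital. The ring is fully conjugated.
π-electron count: 2 × 2 = 4 from the double-bond units + 0 from the CH(+) atom = 4.
With 4 = 4·1 π electrons, Hückel's rule classifies the planar ring as antiaromatic.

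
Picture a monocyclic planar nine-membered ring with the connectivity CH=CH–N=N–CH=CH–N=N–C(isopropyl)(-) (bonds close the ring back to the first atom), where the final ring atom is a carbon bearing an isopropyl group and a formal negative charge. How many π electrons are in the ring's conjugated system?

10

The p orbitals form a continuous loop: each doubly-bonded ring atom is sp² with one p-orbital electron; each sp² =N– keeps its lone pair in-plane and puts one electron into the π system; the carbanion's lone pair occupies the p orbital. The ring is fully conjugated.
Counting π electrons: 4 × 2 = 8 from the double-bond units + 2 from the C(isopropyl)(-) atom = 10.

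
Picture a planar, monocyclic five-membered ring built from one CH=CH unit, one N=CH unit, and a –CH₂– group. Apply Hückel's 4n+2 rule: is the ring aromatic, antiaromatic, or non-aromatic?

Because the tetrahedral CH₂ carbon is sp³ and has no p orbital in the ring π system at the CH2 position, the π system cannot extend all the way around the ring.
Hückel's rule only applies to fully conjugated rings, so this one is simply non-aromatic.

Non-aromatic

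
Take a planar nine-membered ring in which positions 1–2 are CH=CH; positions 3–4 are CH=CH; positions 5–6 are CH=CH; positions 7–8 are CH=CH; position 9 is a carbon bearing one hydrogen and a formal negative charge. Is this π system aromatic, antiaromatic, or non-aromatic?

The p orbitals form a continuous loop: each doubly-bonded ring atom is sp² with one p-orbital electron; the carbanion's lone pair occupies the p orbital. The ring is fully conjugated.
Tallying contributions gives 4 × 2 = 8 from the double-bond units + 2 from the CH(-) atom = 10.
Since 10 = 4·2 + 2, the ring meets the 4n+2 criterion.

Aromatic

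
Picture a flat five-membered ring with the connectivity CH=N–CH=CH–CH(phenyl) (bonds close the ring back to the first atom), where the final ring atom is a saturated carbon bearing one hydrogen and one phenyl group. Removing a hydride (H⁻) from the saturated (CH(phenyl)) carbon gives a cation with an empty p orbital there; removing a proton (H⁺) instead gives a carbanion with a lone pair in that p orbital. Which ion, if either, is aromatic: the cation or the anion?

Once that carbon is sp², every ring atom has a p orbital and both ions are fully conjugated.
Cation: 2 × 2 + 0 = 4 π electrons → 4(1), antiaromatic.
Anion: 2 × 2 + 2 = 6 π electrons → 4(1)+2, aromatic.

The anion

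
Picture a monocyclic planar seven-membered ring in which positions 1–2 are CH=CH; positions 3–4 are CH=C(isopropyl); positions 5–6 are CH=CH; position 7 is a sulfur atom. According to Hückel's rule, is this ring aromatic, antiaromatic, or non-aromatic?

The p orbitals form a continuous loop: every atom in a ring double bond is sp² and brings one electron to the p orbital; the sulfur donates one lone pair from its p orbital. The ring is fully conjugated.
Adding the contributions, 3 × 2 = 6 from the double-bond units + 2 from the S atom = 8.
A 4n π count (8, n = 2) in a planar conjugated ring means antiaromatic.

Antiaromatic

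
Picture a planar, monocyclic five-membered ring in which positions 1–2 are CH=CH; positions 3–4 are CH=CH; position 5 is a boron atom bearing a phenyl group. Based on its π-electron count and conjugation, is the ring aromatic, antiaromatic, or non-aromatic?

Antiaromatic

Every ring atom contributes a p orbital perpendicular to the ring (every atom in a ring double bond is sp² and brings one electron to the p orbital; the boron has an empty p orbital), so the π system is cyclic and fully conjugated.
π-electron count: 2 × 2 = 4 from the double-bond units + 0 from the B(phenyl) atom = 4.
4 is a 4n count (n = 1), so the planar conjugated ring is antiaromatic.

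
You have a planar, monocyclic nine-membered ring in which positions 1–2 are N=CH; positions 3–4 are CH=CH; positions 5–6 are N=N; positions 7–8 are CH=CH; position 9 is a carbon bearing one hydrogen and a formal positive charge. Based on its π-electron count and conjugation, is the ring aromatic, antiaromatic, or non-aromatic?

Every ring atom contributes a p orbital perpendicular to the ring (the double-bond atoms are sp², each contributing one p electron; each sp² =N– keeps its lone pair in-plane and puts one electron into the π system; the carbocation has an empty p orbital), so the π system is cyclic and fully conjugated.
Adding the contributions, 4 × 2 = 8 from the double-bond units + 0 from the CH(+) atom = 8.
8 = 4(2); a planar, fully conjugated 4n system is antiaromatic.

Antiaromatic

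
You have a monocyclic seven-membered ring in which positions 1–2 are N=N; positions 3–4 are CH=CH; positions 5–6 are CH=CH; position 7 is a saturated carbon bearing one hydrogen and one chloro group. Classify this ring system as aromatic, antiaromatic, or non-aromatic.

Non-aromatic

At the CH(chloro) position, that saturated carbon is sp³ and has no p orbital in the ring π system; the ring's p-orbital overlap is broken there.
Without a continuous loop of overlapping p orbitals the Hückel electron count never comes into play.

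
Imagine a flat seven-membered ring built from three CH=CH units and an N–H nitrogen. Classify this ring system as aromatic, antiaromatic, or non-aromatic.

All ring atoms are sp² and supply a p orbital to the ring (the double-bond atoms are sp², each contributing one p electron; the pyrrole-type nitrogen donates its lone pair from the p orbital); the conjugation is uninterrupted.
π-electron count: 3 × 2 = 6 from the double-bond units + 2 from the NH atom = 8.
8 = 4(2); a planar, fully conjugated 4n system is antiaromatic.

Antiaromatic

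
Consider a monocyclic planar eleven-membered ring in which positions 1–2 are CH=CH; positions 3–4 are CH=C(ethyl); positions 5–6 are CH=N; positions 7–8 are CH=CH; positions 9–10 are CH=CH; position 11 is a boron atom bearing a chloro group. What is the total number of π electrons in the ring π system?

Every ring atom contributes a p orbital perpendicular to the ring (the double-bond atoms are sp², each contributing one p electron; each =N– nitrogen is pyridine-type (lone pair in the sp² plane, one electron in the p orbital); the boron has an empty p orbital), so the π system is cyclic and fully conjugated.
Counting π electrons: 5 × 2 = 10 from the double-bond units + 0 from the B(chloro) atom = 10.

10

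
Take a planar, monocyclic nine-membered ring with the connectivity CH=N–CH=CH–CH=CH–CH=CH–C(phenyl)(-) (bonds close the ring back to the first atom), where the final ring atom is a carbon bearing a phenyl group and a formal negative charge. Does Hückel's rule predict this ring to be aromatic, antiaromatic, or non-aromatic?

Aromatic

The p orbitals form a continuous loop: every atom in a ring double bond is sp² and brings one electron to the p orbital; each =N– nitrogen is pyridine-type (lone pair in the sp² plane, one electron in the p orbital); the carbanion's lone pair occupies the p orbital. The ring is fully conjugated.
Adding the contributions, 4 × 2 = 8 from the double-bond units + 2 from the C(phenyl)(-) atom = 10.
Since 10 = 4·2 + 2, the ring meets the 4n+2 criterion.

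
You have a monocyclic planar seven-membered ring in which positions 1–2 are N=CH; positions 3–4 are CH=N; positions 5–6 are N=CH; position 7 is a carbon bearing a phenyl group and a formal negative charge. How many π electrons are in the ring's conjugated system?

Check conjugation: every atom in a ring double bond is sp² and brings one electron to the p orbital; each sp² =N– keeps its lone pair in-plane and puts one electron into the π system; the carbanion's lone pair occupies the p orbital — every position has a p orbital, so the cyclic π system is continuous.
Adding the contributions, 3 × 2 = 6 from the double-bond units + 2 from the C(phenyl)(-) atom = 8.

8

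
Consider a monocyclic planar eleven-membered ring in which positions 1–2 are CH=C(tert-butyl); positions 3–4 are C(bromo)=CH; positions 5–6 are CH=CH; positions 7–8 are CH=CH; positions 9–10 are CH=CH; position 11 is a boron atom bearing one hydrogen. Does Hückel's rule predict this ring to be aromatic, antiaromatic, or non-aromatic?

Aromatic

Check conjugation: the double-bond atoms are sp², each contributing one p electron; the boron has an empty p orbital — every position has a p orbital, so the cyclic π system is continuous.
Counting π electrons: 5 × 2 = 10 from the double-bond units + 0 from the BH atom = 10.
That gives a 4n+2 count (10, n = 2).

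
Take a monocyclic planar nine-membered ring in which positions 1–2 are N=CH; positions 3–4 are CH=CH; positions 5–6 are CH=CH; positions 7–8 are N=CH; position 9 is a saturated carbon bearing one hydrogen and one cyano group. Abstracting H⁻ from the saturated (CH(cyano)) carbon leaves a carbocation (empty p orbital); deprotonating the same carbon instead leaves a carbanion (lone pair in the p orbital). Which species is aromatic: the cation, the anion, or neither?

The anion

Both ions have a continuous loop of p orbitals — each ring atom is sp².
Cation: 4 × 2 + 0 = 8 π electrons → 4(2), antiaromatic.
Anion: 4 × 2 + 2 = 10 π electrons → 4(2)+2, aromatic.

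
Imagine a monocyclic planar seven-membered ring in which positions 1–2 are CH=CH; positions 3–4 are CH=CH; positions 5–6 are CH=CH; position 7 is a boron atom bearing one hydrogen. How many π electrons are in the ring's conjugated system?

6

Every ring atom contributes a p orbital perpendicular to the ring (each doubly-bonded ring atom is sp² with one p-orbital electron; the boron has an empty p orbital), so the π system is cyclic and fully conjugated.
Counting π electrons: 3 × 2 = 6 from the double-bond units + 0 from the BH atom = 6.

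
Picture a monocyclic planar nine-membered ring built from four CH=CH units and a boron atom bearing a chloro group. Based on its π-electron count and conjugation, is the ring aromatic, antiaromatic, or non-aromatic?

Antiaromatic

Check conjugation: the double-bond atoms are sp², each contributing one p electron; the boron has an empty p orbital — every position has a p orbital, so the cyclic π system is continuous.
Tallying contributions gives 4 × 2 = 8 from the double-bond units + 0 from the B(chloro) atom = 8.
With 8 = 4·2 π electrons, Hückel's rule classifies the planar ring as antiaromatic.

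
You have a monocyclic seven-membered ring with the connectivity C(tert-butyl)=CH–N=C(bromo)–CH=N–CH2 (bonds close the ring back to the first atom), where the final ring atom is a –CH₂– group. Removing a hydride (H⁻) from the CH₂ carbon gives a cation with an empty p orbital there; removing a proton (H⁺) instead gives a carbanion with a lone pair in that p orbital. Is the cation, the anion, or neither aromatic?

The cation

Both ions have a continuous loop of p orbitals — each ring atom is sp².
Cation: 3 × 2 + 0 = 6 π electrons → 4(1)+2, aromatic.
Anion: 3 × 2 + 2 = 8 π electrons → 4(2), antiaromatic.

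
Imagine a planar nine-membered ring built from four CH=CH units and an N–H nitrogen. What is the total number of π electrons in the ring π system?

All ring atoms are sp² and supply a p orbital to the ring (the double-bond atoms are sp², each contributing one p electron; the pyrrole-type nitrogen donates its lone pair from the p orbital); the conjugation is uninterrupted.
Tallying contributions gives 4 × 2 = 8 from the double-bond units + 2 from the NH atom = 10.

10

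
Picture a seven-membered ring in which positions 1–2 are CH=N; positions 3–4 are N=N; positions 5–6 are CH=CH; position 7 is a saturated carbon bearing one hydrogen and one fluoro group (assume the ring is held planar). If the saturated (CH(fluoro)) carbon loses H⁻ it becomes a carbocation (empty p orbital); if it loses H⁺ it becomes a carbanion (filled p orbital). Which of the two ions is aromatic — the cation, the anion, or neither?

Both ions have a continuous loop of p orbitals — each ring atom is sp².
Cation: 3 × 2 + 0 = 6 π electrons → 4(1)+2, aromatic.
Anion: 3 × 2 + 2 = 8 π electrons → 4(2), antiaromatic.

The cation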